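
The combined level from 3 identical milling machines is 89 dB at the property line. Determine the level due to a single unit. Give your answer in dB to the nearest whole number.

84 dB

For N identical incoherent sources L_total = L₁ + 10·log₁₀ N, so L₁ = 89 − 10·log₁₀(3) = 89 − 4.771.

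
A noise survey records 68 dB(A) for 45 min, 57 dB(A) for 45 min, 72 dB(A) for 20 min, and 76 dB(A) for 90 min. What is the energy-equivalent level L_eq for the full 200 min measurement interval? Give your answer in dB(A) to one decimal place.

The energy average is taken in the linear domain: L_eq = 10·log₁₀[(Σ tᵢ·10^(Lᵢ/10))/T], T = 200 min.
Σ tᵢ·10^(Lᵢ/10) = 45·10^(68/10) + 45·10^(57/10) + 20·10^(72/10) + 90·10^(76/10) = 4.206e+09.
L_eq = 10·log₁₀(4.206e+09/200) = 73.23 dB(A).

73.2 dB(A)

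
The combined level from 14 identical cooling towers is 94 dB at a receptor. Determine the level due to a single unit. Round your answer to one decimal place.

82.5 dB

14 equal contributions raise the level by 10·log₁₀ 14 = 11.461 dB, so each unit alone gives 94 − 11.461.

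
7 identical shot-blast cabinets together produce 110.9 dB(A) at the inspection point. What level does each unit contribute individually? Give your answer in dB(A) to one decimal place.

Dividing the total intensity by 7 lowers the level by 10·log₁₀ 7 = 8.451 dB: L₁ = 110.9 − 8.451.

102.4 dB(A)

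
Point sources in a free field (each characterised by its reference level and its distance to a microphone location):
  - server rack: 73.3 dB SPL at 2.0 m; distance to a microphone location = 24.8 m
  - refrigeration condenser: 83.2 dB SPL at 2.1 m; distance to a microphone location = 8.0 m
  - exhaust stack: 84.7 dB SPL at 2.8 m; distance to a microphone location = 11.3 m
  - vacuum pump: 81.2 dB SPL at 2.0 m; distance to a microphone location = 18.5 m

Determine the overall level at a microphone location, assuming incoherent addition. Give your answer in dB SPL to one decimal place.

First find each source's level at the receiver (point-source: −20·log₁₀(r/r_ref)), then combine on an intensity basis.
server rack: 73.3 − 20·log₁₀(24.8/2.0) = 73.3 − 21.87 = 51.43 dB SPL.
refrigeration condenser: 83.2 − 20·log₁₀(8.0/2.1) = 83.2 − 11.62 = 71.58 dB SPL.
exhaust stack: 84.7 − 20·log₁₀(11.3/2.8) = 84.7 − 12.12 = 72.58 dB SPL.
vacuum pump: 81.2 − 20·log₁₀(18.5/2.0) = 81.2 − 19.32 = 61.88 dB SPL.
Σ 10^(L/10) = 3.420e+07 → L_total = 10·log₁₀(3.420e+07) = 75.34 dB SPL.

75.3 dB SPL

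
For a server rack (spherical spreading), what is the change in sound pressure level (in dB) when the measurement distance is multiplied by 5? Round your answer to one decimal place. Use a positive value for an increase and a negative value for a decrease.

-14.0 dB

Point-source spreading: ΔL = −20·log₁₀(r₂/r₁).
ΔL = −20·log₁₀(5) = -13.98 dB.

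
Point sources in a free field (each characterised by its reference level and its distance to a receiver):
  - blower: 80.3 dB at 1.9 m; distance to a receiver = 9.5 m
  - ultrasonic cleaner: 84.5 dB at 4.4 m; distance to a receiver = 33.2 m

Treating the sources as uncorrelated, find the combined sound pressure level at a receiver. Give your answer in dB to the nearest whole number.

70 dB

Apply inverse-square spreading to bring every level to the receiver, then sum 10^(L/10).
blower: 80.3 − 20·log₁₀(9.5/1.9) = 80.3 − 13.98 = 66.32 dB.
ultrasonic cleaner: 84.5 − 20·log₁₀(33.2/4.4) = 84.5 − 17.55 = 66.95 dB.
Σ 10^(L/10) = 9.236e+06 → L_total = 10·log₁₀(9.236e+06) = 69.66 dB.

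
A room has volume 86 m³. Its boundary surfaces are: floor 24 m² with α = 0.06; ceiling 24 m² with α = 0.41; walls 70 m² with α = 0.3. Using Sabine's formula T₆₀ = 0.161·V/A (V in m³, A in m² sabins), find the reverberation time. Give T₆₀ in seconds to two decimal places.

Summing Sᵢαᵢ: 24·0.06 + 24·0.41 + 70·0.3 = 32.28 m².
T₆₀ = 0.161·V/A = 0.161·86/32.28 = 0.429 s.

0.43 s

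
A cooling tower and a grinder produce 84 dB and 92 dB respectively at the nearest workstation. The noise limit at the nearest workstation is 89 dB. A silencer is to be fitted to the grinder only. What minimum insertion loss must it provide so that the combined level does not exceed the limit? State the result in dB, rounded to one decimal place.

The untreated sources together contribute 10^(84/10) = 2.512e+08, i.e. 84.00 dB.
The limit corresponds to 10^(89/10) = 7.943e+08; subtracting the fixed part leaves 5.431e+08 for the grinder, i.e. 87.35 dB.
So the grinder must be reduced from 92 to 87.35 dB: IL = 4.65 dB.

4.7 dB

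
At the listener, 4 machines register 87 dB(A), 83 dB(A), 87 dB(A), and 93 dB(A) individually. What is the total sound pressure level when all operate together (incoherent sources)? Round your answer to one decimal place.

95.0 dB(A)

For uncorrelated sources the intensities add, so convert each level to linear form, sum, and take 10·log₁₀ of the total.
Σ 10^(L/10) = 10^(87/10) + 10^(83/10) + 10^(87/10) + 10^(93/10) = 3.197e+09.
L_total = 10·log₁₀(3.197e+09) = 95.05 dB(A).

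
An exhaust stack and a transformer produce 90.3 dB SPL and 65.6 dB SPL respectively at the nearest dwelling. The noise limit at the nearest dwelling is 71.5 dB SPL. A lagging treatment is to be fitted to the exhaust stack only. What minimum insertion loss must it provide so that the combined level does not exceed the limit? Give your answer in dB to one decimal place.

20.1 dB

Fixed contribution from the other source: Σ 10^(L/10) = 10^(65.6/10) = 3.631e+06 (65.60 dB SPL).
The limit corresponds to 10^(71.5/10) = 1.413e+07; subtracting the fixed part leaves 1.049e+07 for the exhaust stack, i.e. 70.21 dB SPL.
Required insertion loss = 90.3 − 70.21 = 20.09 dB.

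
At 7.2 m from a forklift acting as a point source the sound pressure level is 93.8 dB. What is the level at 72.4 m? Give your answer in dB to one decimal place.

Point-source attenuation: ΔL = 20·log₁₀(r₂/r₁) = 20·log₁₀(72.4/7.2) = 20.048 dB.
L₂ = 93.8 − 20·log₁₀(72.4/7.2) = 93.8 − 20.048 = 73.75 dB.

73.8 dB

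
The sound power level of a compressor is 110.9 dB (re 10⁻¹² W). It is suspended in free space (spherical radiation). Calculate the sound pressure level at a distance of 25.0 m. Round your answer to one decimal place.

The power spreads over a sphere of area 4π·r², so L_p = L_w − 10·log₁₀(4π·r²).
4π·r² = 7854 m², 10·log₁₀ of that is 38.951 dB.
L_p = 110.9 − 38.951 = 71.95 dB.

71.9 dB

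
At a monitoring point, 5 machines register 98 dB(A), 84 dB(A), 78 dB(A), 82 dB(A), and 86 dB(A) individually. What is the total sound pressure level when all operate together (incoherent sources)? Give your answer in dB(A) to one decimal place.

98.6 dB(A)

For uncorrelated sources the intensities add, so convert each level to linear form, sum, and take 10·log₁₀ of the total.
Σ 10^(L/10) = 10^(98/10) + 10^(84/10) + 10^(78/10) + 10^(82/10) + 10^(86/10) = 7.180e+09.
L_total = 10·log₁₀(7.180e+09) = 98.56 dB(A).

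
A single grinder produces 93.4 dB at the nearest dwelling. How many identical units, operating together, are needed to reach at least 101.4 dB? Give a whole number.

7

The shortfall is 101.4 − 93.4 = 8.0 dB, and N units add 10·log₁₀ N, so need 10·log₁₀ N ≥ 8.0.
N ≥ 10^(8.0/10) = 6.310, so N = 7.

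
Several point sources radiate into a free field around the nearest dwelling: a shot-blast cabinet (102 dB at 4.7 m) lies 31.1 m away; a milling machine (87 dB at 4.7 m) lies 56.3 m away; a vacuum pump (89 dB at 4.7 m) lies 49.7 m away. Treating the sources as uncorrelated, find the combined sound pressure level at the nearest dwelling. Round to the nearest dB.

86 dB

Apply inverse-square spreading to bring every level to the receiver, then sum 10^(L/10).
shot-blast cabinet: 102 − 20·log₁₀(31.1/4.7) = 102 − 16.41 = 85.59 dB.
milling machine: 87 − 20·log₁₀(56.3/4.7) = 87 − 21.57 = 65.43 dB.
vacuum pump: 89 − 20·log₁₀(49.7/4.7) = 89 − 20.49 = 68.51 dB.
Σ 10^(L/10) = 3.726e+08 → L_total = 10·log₁₀(3.726e+08) = 85.71 dB.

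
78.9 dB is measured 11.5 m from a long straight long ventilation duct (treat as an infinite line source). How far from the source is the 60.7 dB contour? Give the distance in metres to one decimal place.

759.8 m

The 18.2 dB drop corresponds to a distance ratio of 10^(18.2/10) for a line source.
r₂ = 11.5·10^((78.9−60.7)/10) = 11.5·10^(18.2/10) = 759.80 m.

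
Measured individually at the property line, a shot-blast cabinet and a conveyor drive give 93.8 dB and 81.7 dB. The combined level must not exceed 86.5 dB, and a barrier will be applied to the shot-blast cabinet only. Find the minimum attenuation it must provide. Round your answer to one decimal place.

Everything except the shot-blast cabinet sums to 10^(81.7/10) = 1.479e+08 in linear terms, 81.70 dB.
The limit corresponds to 10^(86.5/10) = 4.467e+08; subtracting the fixed part leaves 2.988e+08 for the shot-blast cabinet, i.e. 84.75 dB.
So the shot-blast cabinet must be reduced from 93.8 to 84.75 dB: IL = 9.05 dB.

9.0 dB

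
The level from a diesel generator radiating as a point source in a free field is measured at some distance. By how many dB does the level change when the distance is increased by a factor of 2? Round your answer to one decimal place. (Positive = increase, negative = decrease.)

-6.0 dB

With spherical spreading the level changes by −20·log₁₀(r₂/r₁).
ΔL = −20·log₁₀(2) = -6.02 dB.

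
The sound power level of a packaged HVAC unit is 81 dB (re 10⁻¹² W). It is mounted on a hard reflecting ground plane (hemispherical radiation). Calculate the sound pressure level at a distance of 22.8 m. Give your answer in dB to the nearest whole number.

46 dB

Free-field hemispherical radiation: L_p = L_w − 10·log₁₀(2π·r²), r = 22.8 m.
2π·r² = 3266 m², 10·log₁₀ of that is 35.140 dB.
L_p = 81 − 35.140 = 45.86 dB.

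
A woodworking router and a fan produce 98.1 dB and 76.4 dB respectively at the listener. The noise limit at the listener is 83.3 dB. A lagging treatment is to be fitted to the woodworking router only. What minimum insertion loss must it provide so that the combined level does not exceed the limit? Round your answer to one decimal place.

15.8 dB

The untreated sources together contribute 10^(76.4/10) = 4.365e+07, i.e. 76.40 dB.
To meet 83.3 dB overall, the treated woodworking router may contribute at most 10^(83.3/10) − 4.365e+07 = 1.701e+08, i.e. 82.31 dB.
Required insertion loss = 98.1 − 82.31 = 15.79 dB.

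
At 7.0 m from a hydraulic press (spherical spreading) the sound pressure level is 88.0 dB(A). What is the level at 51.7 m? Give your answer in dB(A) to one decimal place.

For a point source, L₂ = L₁ − 20·log₁₀(r₂/r₁).
L₂ = 88.0 − 20·log₁₀(51.7/7.0) = 88.0 − 17.368 = 70.63 dB(A).

70.6 dB(A)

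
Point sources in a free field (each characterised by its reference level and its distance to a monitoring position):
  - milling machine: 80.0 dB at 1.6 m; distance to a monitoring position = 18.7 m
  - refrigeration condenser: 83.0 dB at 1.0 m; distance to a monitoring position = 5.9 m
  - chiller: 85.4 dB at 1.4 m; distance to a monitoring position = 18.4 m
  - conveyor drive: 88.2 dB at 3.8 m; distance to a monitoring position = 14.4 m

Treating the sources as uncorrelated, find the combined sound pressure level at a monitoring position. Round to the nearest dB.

Propagate each source to the receiver with L = L_ref − 20·log₁₀(r/r_ref), then add intensities.
milling machine: 80.0 − 20·log₁₀(18.7/1.6) = 80.0 − 21.35 = 58.65 dB.
refrigeration condenser: 83.0 − 20·log₁₀(5.9/1.0) = 83.0 − 15.42 = 67.58 dB.
chiller: 85.4 − 20·log₁₀(18.4/1.4) = 85.4 − 22.37 = 63.03 dB.
conveyor drive: 88.2 − 20·log₁₀(14.4/3.8) = 88.2 − 11.57 = 76.63 dB.
Σ 10^(L/10) = 5.448e+07 → L_total = 10·log₁₀(5.448e+07) = 77.36 dB.

77 dB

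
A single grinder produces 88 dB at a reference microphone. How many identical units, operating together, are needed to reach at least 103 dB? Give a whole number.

32

N identical sources give L₁ + 10·log₁₀ N, so require 10·log₁₀ N ≥ 103 − 88 = 15.0 dB.
N ≥ 10^(15.0/10) = 31.623, so N = 32.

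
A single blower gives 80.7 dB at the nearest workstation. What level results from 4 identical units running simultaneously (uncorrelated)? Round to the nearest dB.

L_total = L₁ + 10·log₁₀ N for N identical incoherent sources.
L_total = 80.7 + 10·log₁₀(4) = 80.7 + 6.021 = 86.72 dB.

87 dB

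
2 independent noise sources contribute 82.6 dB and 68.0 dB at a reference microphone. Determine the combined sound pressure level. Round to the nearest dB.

83 dB

Incoherent sources combine by intensity addition: L_total = 10·log₁₀(Σ 10^(L_i/10)).
Σ 10^(L/10) = 10^(82.6/10) + 10^(68.0/10) = 1.883e+08.
L_total = 10·log₁₀(1.883e+08) = 82.75 dB.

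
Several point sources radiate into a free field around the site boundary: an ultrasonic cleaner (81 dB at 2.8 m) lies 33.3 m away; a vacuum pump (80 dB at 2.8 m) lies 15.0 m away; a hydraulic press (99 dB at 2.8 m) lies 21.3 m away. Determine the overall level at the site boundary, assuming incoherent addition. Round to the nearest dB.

Apply inverse-square spreading to bring every level to the receiver, then sum 10^(L/10).
ultrasonic cleaner: 81 − 20·log₁₀(33.3/2.8) = 81 − 21.51 = 59.49 dB.
vacuum pump: 80 − 20·log₁₀(15.0/2.8) = 80 − 14.58 = 65.42 dB.
hydraulic press: 99 − 20·log₁₀(21.3/2.8) = 99 − 17.62 = 81.38 dB.
Σ 10^(L/10) = 1.416e+08 → L_total = 10·log₁₀(1.416e+08) = 81.51 dB.

82 dB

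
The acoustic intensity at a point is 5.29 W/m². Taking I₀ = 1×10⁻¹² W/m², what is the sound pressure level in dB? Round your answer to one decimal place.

Dividing by I₀ shifts the exponent by 12: I/I₀ = 5.29×10^12.
L = 10·(0.7235 + 12) = 127.23 dB.

127.2 dB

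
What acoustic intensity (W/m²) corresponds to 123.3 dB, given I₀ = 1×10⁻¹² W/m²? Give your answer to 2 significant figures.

L = 10·log₁₀(I/I₀) ⇒ I = I₀·10^(L/10) = 10⁻¹² × 10^12.33.

2.1 W/m²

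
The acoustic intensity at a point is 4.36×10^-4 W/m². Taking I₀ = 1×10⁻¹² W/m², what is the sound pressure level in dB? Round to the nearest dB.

86 dB

Dividing by I₀ shifts the exponent by 12: I/I₀ = 4.36×10^8.
L = 10·(0.6395 + 8) = 86.39 dB.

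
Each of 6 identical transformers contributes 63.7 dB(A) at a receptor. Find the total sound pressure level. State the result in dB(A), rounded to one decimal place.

71.5 dB(A)

L_total = L₁ + 10·log₁₀ N for N identical incoherent sources.
L_total = 63.7 + 10·log₁₀(6) = 63.7 + 7.782 = 71.48 dB(A).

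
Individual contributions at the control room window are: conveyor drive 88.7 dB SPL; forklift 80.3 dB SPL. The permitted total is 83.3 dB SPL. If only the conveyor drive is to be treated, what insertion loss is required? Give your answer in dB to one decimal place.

8.4 dB

Everything except the conveyor drive sums to 10^(80.3/10) = 1.072e+08 in linear terms, 80.30 dB SPL.
The limit corresponds to 10^(83.3/10) = 2.138e+08; subtracting the fixed part leaves 1.066e+08 for the conveyor drive, i.e. 80.28 dB SPL.
So the conveyor drive must be reduced from 88.7 to 80.28 dB SPL: IL = 8.42 dB.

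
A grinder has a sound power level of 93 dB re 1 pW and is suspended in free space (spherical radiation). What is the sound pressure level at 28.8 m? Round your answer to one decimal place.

L_p = L_w − 10·log₁₀(4π·r²) with r = 28.8 m.
4π·r² = 1.042e+04 m², 10·log₁₀ of that is 40.180 dB.
L_p = 93 − 40.180 = 52.82 dB.

52.8 dB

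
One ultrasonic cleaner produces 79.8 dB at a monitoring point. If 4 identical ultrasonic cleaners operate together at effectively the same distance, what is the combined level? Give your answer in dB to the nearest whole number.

86 dB

N identical incoherent sources raise the level by 10·log₁₀ N.
L_total = 79.8 + 10·log₁₀(4) = 79.8 + 6.021 = 85.82 dB.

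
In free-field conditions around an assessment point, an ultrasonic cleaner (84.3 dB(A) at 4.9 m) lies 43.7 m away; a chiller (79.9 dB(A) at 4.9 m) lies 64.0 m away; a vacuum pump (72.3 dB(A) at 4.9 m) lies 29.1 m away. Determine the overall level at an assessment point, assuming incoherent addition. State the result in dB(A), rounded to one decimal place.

First find each source's level at the receiver (point-source: −20·log₁₀(r/r_ref)), then combine on an intensity basis.
ultrasonic cleaner: 84.3 − 20·log₁₀(43.7/4.9) = 84.3 − 19.01 = 65.29 dB(A).
chiller: 79.9 − 20·log₁₀(64.0/4.9) = 79.9 − 22.32 = 57.58 dB(A).
vacuum pump: 72.3 − 20·log₁₀(29.1/4.9) = 72.3 − 15.47 = 56.83 dB(A).
Σ 10^(L/10) = 4.438e+06 → L_total = 10·log₁₀(4.438e+06) = 66.47 dB(A).

66.5 dB(A)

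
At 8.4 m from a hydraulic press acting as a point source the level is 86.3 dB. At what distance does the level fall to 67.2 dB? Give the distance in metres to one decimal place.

Point-source spreading drops the level by 20·log₁₀(r₂/r₁); inverting, r₂/r₁ = 10^(ΔL/20).
r₂ = 8.4·10^((86.3−67.2)/20) = 8.4·10^(19.1/20) = 75.73 m.

75.7 m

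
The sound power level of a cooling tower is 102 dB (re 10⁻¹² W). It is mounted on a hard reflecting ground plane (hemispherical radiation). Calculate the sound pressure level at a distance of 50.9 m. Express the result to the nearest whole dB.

60 dB

The power spreads over a hemisphere of area 2π·r², so L_p = L_w − 10·log₁₀(2π·r²).
2π·r² = 1.628e+04 m², 10·log₁₀ of that is 42.116 dB.
L_p = 102 − 42.116 = 59.88 dB.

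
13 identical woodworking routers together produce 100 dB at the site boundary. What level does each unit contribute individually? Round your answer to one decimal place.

13 equal contributions raise the level by 10·log₁₀ 13 = 11.139 dB, so each unit alone gives 100 − 11.139.

88.9 dB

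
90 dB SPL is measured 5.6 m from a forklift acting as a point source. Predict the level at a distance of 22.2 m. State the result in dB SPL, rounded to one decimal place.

Point-source attenuation: ΔL = 20·log₁₀(r₂/r₁) = 20·log₁₀(22.2/5.6) = 11.963 dB.
L₂ = 90 − 20·log₁₀(22.2/5.6) = 90 − 11.963 = 78.04 dB SPL.

78.0 dB SPL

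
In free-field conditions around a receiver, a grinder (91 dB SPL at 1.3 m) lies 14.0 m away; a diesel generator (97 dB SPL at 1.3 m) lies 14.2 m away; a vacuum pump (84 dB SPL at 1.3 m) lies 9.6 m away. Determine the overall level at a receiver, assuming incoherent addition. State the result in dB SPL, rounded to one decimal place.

Propagate each source to the receiver with L = L_ref − 20·log₁₀(r/r_ref), then add intensities.
grinder: 91 − 20·log₁₀(14.0/1.3) = 91 − 20.64 = 70.36 dB SPL.
diesel generator: 97 − 20·log₁₀(14.2/1.3) = 97 − 20.77 = 76.23 dB SPL.
vacuum pump: 84 − 20·log₁₀(9.6/1.3) = 84 − 17.37 = 66.63 dB SPL.
Σ 10^(L/10) = 5.747e+07 → L_total = 10·log₁₀(5.747e+07) = 77.59 dB SPL.

77.6 dB SPL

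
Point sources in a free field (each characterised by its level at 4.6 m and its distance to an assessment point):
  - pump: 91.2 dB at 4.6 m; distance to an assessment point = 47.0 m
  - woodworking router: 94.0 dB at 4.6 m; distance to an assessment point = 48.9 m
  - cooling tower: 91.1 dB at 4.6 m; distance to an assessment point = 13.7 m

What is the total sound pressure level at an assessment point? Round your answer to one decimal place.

82.6 dB

Propagate each source to the receiver with L = L_ref − 20·log₁₀(r/r_ref), then add intensities.
pump: 91.2 − 20·log₁₀(47.0/4.6) = 91.2 − 20.19 = 71.01 dB.
woodworking router: 94.0 − 20·log₁₀(48.9/4.6) = 94.0 − 20.53 = 73.47 dB.
cooling tower: 91.1 − 20·log₁₀(13.7/4.6) = 91.1 − 9.48 = 81.62 dB.
Σ 10^(L/10) = 1.801e+08 → L_total = 10·log₁₀(1.801e+08) = 82.55 dB.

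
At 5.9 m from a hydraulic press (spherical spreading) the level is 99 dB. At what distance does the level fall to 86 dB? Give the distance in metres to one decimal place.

Point-source spreading drops the level by 20·log₁₀(r₂/r₁); inverting, r₂/r₁ = 10^(ΔL/20).
r₂ = 5.9·10^((99−86)/20) = 5.9·10^(13.0/20) = 26.35 m.

26.4 m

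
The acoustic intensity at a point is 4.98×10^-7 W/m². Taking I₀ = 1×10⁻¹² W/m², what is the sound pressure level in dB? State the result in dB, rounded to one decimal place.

I/I₀ = 4.98×10^-7/10⁻¹² = 4.98×10^5, and L = 10·log₁₀(I/I₀).
L = 10·(0.6972 + 5) = 56.97 dB.

57.0 dB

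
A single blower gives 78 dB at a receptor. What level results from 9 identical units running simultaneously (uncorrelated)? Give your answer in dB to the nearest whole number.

88 dB

L_total = L₁ + 10·log₁₀ N for N identical incoherent sources.
L_total = 78 + 10·log₁₀(9) = 78 + 9.542 = 87.54 dB.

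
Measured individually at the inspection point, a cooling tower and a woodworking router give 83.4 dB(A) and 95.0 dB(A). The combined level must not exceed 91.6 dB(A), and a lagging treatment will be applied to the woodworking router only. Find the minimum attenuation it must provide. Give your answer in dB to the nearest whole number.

4 dB

Everything except the woodworking router sums to 10^(83.4/10) = 2.188e+08 in linear terms, 83.40 dB(A).
To meet 91.6 dB(A) overall, the treated woodworking router may contribute at most 10^(91.6/10) − 2.188e+08 = 1.227e+09, i.e. 90.89 dB(A).
Required insertion loss = 95.0 − 90.89 = 4.11 dB.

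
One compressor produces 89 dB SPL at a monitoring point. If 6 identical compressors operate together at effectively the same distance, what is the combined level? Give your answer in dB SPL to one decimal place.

With 6 equal, uncorrelated contributions the intensity is 6× that of one unit, giving a rise of 10·log₁₀ 6.
L_total = 89 + 10·log₁₀(6) = 89 + 7.782 = 96.78 dB SPL.

96.8 dB SPL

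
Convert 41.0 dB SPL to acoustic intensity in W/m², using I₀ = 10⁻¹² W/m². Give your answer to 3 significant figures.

I/I₀ = 10^(41.0/10) = 1.259e+04, so I = 1.259e+04 × 10⁻¹² W/m².

1.26e-08 W/m²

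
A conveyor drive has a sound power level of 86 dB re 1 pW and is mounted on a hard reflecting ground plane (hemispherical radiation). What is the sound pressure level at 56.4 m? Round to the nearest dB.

The power spreads over a hemisphere of area 2π·r², so L_p = L_w − 10·log₁₀(2π·r²).
2π·r² = 1.999e+04 m², 10·log₁₀ of that is 43.007 dB.
L_p = 86 − 43.007 = 42.99 dB.

43 dB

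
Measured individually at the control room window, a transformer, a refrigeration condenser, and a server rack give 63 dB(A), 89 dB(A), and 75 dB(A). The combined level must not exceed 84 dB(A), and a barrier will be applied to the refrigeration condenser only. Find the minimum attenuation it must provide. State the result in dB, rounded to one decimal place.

5.6 dB

Fixed contribution from the other sources: Σ 10^(L/10) = 10^(63/10) + 10^(75/10) = 3.362e+07 (75.27 dB(A)).
To meet 84 dB(A) overall, the treated refrigeration condenser may contribute at most 10^(84/10) − 3.362e+07 = 2.176e+08, i.e. 83.38 dB(A).
Required insertion loss = 89 − 83.38 = 5.62 dB.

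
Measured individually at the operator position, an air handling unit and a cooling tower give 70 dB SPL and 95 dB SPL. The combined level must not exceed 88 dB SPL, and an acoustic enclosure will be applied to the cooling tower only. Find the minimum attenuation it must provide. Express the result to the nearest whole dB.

Everything except the cooling tower sums to 10^(70/10) = 1.000e+07 in linear terms, 70.00 dB SPL.
The limit corresponds to 10^(88/10) = 6.310e+08; subtracting the fixed part leaves 6.210e+08 for the cooling tower, i.e. 87.93 dB SPL.
So the cooling tower must be reduced from 95 to 87.93 dB SPL: IL = 7.07 dB.

7 dB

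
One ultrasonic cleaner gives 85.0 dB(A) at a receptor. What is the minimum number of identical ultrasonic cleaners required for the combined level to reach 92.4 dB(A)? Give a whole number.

Need L₁ + 10·log₁₀ N ≥ 92.4, i.e. log₁₀ N ≥ 0.74.
N ≥ 10^(7.4/10) = 5.495, so N = 6.

6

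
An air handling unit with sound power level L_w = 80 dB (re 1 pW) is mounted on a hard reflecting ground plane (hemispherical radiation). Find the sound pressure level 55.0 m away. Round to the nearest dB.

37 dB

L_p = L_w − 10·log₁₀(2π·r²) with r = 55.0 m.
2π·r² = 1.901e+04 m², 10·log₁₀ of that is 42.789 dB.
L_p = 80 − 42.789 = 37.21 dB.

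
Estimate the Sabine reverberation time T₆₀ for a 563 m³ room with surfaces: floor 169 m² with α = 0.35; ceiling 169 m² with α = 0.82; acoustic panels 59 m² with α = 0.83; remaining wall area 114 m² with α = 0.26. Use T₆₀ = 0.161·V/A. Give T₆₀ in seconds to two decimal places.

0.33 s

Total absorption A = 169·0.35 + 169·0.82 + 59·0.83 + 114·0.26 = 276.34 m² sabins.
T₆₀ = 0.161 × 563 / 276.34 = 0.328 s.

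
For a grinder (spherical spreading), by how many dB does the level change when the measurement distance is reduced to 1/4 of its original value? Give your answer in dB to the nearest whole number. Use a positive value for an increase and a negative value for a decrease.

+12 dB

Point-source spreading: ΔL = −20·log₁₀(r₂/r₁).
ΔL = −20·log₁₀(0.25) = +12.04 dB.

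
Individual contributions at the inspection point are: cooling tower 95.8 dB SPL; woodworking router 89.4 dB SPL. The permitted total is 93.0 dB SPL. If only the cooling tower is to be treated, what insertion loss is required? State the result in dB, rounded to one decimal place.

Everything except the cooling tower sums to 10^(89.4/10) = 8.710e+08 in linear terms, 89.40 dB SPL.
The limit corresponds to 10^(93.0/10) = 1.995e+09; subtracting the fixed part leaves 1.124e+09 for the cooling tower, i.e. 90.51 dB SPL.
Required insertion loss = 95.8 − 90.51 = 5.29 dB.

5.3 dB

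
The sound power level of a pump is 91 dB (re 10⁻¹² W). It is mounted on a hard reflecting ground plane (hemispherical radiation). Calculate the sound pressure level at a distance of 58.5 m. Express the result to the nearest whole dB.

The power spreads over a hemisphere of area 2π·r², so L_p = L_w − 10·log₁₀(2π·r²).
2π·r² = 2.15e+04 m², 10·log₁₀ of that is 43.325 dB.
L_p = 91 − 43.325 = 47.68 dB.

48 dB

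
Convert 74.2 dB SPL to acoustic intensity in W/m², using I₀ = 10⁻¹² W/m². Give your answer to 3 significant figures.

I/I₀ = 10^(74.2/10) = 2.63e+07, so I = 2.63e+07 × 10⁻¹² W/m².

2.63e-05 W/m²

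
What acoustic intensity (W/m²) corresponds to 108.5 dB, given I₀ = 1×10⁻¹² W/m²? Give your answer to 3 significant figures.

I/I₀ = 10^(108.5/10) = 7.079e+10, so I = 7.079e+10 × 10⁻¹² W/m².

0.0708 W/m²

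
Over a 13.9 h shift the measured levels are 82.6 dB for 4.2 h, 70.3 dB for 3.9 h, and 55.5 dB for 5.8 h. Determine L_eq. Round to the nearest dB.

78 dB

L_eq = 10·log₁₀[(1/T)·Σ tᵢ·10^(Lᵢ/10)] with T = 13.9 h.
Σ tᵢ·10^(Lᵢ/10) = 4.2·10^(82.6/10) + 3.9·10^(70.3/10) + 5.8·10^(55.5/10) = 8.081e+08.
L_eq = 10·log₁₀(8.081e+08/13.9) = 77.64 dB.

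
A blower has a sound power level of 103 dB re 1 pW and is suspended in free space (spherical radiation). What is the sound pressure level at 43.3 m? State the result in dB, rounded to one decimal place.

59.3 dB

The power spreads over a sphere of area 4π·r², so L_p = L_w − 10·log₁₀(4π·r²).
4π·r² = 2.356e+04 m², 10·log₁₀ of that is 43.722 dB.
L_p = 103 − 43.722 = 59.28 dB.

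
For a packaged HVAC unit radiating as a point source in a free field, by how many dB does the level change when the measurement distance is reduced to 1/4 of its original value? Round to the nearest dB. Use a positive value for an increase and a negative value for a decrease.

+12 dB

Point-source spreading: ΔL = −20·log₁₀(r₂/r₁).
ΔL = −20·log₁₀(0.25) = +12.04 dB.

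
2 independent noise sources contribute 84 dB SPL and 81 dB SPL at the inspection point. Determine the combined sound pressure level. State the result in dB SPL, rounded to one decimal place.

Incoherent sources combine by intensity addition: L_total = 10·log₁₀(Σ 10^(L_i/10)).
Σ 10^(L/10) = 10^(84/10) + 10^(81/10) = 3.771e+08.
L_total = 10·log₁₀(3.771e+08) = 85.76 dB SPL.

85.8 dB SPL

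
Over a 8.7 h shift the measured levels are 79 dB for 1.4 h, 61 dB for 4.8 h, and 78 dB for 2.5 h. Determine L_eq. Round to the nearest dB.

Weight each interval's intensity by its duration and average over T = 8.7 h:
Σ tᵢ·10^(Lᵢ/10) = 1.4·10^(79/10) + 4.8·10^(61/10) + 2.5·10^(78/10) = 2.750e+08.
L_eq = 10·log₁₀(2.750e+08/8.7) = 75.00 dB.

75 dB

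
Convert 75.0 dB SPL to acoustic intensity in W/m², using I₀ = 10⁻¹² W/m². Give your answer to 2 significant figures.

3.2e-05 W/m²

L = 10·log₁₀(I/I₀) ⇒ I = I₀·10^(L/10) = 10⁻¹² × 10^7.50.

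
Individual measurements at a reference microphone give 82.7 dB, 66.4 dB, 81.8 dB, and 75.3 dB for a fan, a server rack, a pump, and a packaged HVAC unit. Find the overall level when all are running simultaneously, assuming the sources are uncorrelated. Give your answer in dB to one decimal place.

85.7 dB

For uncorrelated sources the intensities add, so convert each level to linear form, sum, and take 10·log₁₀ of the total.
Σ 10^(L/10) = 10^(82.7/10) + 10^(66.4/10) + 10^(81.8/10) + 10^(75.3/10) = 3.758e+08.
L_total = 10·log₁₀(3.758e+08) = 85.75 dB.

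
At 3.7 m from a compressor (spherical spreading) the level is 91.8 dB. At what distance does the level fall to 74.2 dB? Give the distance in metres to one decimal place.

28.1 m

For a point source L₁ − L₂ = 20·log₁₀(r₂/r₁), so r₂ = r₁·10^((L₁−L₂)/20).
r₂ = 3.7·10^((91.8−74.2)/20) = 3.7·10^(17.6/20) = 28.07 m.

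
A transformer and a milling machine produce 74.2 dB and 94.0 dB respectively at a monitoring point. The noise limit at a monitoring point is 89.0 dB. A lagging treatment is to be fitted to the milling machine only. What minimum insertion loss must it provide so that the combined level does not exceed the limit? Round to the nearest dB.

Everything except the milling machine sums to 10^(74.2/10) = 2.630e+07 in linear terms, 74.20 dB.
To meet 89.0 dB overall, the treated milling machine may contribute at most 10^(89.0/10) − 2.630e+07 = 7.680e+08, i.e. 88.85 dB.
Required insertion loss = 94.0 − 88.85 = 5.15 dB.

5 dB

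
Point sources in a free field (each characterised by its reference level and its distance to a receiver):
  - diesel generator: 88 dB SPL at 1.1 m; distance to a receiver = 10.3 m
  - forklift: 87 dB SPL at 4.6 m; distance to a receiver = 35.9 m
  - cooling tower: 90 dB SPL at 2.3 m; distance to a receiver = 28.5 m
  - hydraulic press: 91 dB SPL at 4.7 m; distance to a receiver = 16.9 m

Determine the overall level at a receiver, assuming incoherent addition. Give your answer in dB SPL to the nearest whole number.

81 dB SPL

Apply inverse-square spreading to bring every level to the receiver, then sum 10^(L/10).
diesel generator: 88 − 20·log₁₀(10.3/1.1) = 88 − 19.43 = 68.57 dB SPL.
forklift: 87 − 20·log₁₀(35.9/4.6) = 87 − 17.85 = 69.15 dB SPL.
cooling tower: 90 − 20·log₁₀(28.5/2.3) = 90 − 21.86 = 68.14 dB SPL.
hydraulic press: 91 − 20·log₁₀(16.9/4.7) = 91 − 11.12 = 79.88 dB SPL.
Σ 10^(L/10) = 1.193e+08 → L_total = 10·log₁₀(1.193e+08) = 80.77 dB SPL.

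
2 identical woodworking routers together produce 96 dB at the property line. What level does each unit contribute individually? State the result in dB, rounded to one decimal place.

93.0 dB

Dividing the total intensity by 2 lowers the level by 10·log₁₀ 2 = 3.010 dB: L₁ = 96 − 3.010.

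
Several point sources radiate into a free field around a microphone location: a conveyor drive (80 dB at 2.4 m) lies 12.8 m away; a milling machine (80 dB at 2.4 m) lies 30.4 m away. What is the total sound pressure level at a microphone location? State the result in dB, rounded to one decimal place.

Propagate each source to the receiver with L = L_ref − 20·log₁₀(r/r_ref), then add intensities.
conveyor drive: 80 − 20·log₁₀(12.8/2.4) = 80 − 14.54 = 65.46 dB.
milling machine: 80 − 20·log₁₀(30.4/2.4) = 80 − 22.05 = 57.95 dB.
Σ 10^(L/10) = 4.139e+06 → L_total = 10·log₁₀(4.139e+06) = 66.17 dB.

66.2 dB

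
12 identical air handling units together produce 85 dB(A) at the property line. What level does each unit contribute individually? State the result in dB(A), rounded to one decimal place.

12 equal contributions raise the level by 10·log₁₀ 12 = 10.792 dB, so each unit alone gives 85 − 10.792.

74.2 dB(A)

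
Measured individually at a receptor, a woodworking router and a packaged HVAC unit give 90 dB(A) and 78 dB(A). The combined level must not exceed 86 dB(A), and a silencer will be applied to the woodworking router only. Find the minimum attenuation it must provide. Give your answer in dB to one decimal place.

Everything except the woodworking router sums to 10^(78/10) = 6.310e+07 in linear terms, 78.00 dB(A).
To meet 86 dB(A) overall, the treated woodworking router may contribute at most 10^(86/10) − 6.310e+07 = 3.350e+08, i.e. 85.25 dB(A).
Required insertion loss = 90 − 85.25 = 4.75 dB.

4.7 dB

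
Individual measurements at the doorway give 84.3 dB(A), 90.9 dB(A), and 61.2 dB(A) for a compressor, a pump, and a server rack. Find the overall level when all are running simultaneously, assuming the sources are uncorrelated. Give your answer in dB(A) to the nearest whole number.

Incoherent sources combine by intensity addition: L_total = 10·log₁₀(Σ 10^(L_i/10)).
Σ 10^(L/10) = 10^(84.3/10) + 10^(90.9/10) + 10^(61.2/10) = 1.501e+09.
L_total = 10·log₁₀(1.501e+09) = 91.76 dB(A).

92 dB(A)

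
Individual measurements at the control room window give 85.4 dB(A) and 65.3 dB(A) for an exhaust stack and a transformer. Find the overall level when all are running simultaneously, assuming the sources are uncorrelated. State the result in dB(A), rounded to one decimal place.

Incoherent sources combine by intensity addition: L_total = 10·log₁₀(Σ 10^(L_i/10)).
Σ 10^(L/10) = 10^(85.4/10) + 10^(65.3/10) = 3.501e+08.
L_total = 10·log₁₀(3.501e+08) = 85.44 dB(A).

85.4 dB(A)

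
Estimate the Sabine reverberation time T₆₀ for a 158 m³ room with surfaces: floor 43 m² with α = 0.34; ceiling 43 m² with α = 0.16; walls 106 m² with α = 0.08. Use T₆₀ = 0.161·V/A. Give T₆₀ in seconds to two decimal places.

0.85 s

A = Σ Sᵢαᵢ = 43·0.34 + 43·0.16 + 106·0.08 = 29.98 m².
T₆₀ = 0.161·V/A = 0.161·158/29.98 = 0.848 s.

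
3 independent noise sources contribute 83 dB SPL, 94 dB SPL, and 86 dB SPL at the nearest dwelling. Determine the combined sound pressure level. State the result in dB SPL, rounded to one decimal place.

94.9 dB SPL

For uncorrelated sources the intensities add, so convert each level to linear form, sum, and take 10·log₁₀ of the total.
Σ 10^(L/10) = 10^(83/10) + 10^(94/10) + 10^(86/10) = 3.110e+09.
L_total = 10·log₁₀(3.110e+09) = 94.93 dB SPL.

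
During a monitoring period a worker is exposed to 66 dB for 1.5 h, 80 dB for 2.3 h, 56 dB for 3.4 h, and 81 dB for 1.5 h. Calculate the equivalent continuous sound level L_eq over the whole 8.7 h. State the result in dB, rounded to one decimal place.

L_eq = 10·log₁₀[(1/T)·Σ tᵢ·10^(Lᵢ/10)] with T = 8.7 h.
Σ tᵢ·10^(Lᵢ/10) = 1.5·10^(66/10) + 2.3·10^(80/10) + 3.4·10^(56/10) + 1.5·10^(81/10) = 4.262e+08.
L_eq = 10·log₁₀(4.262e+08/8.7) = 76.90 dB.

76.9 dB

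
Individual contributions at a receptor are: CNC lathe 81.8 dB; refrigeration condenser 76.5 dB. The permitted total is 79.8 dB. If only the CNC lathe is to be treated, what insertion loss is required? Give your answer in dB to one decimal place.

Fixed contribution from the other source: Σ 10^(L/10) = 10^(76.5/10) = 4.467e+07 (76.50 dB).
To meet 79.8 dB overall, the treated CNC lathe may contribute at most 10^(79.8/10) − 4.467e+07 = 5.083e+07, i.e. 77.06 dB.
Required insertion loss = 81.8 − 77.06 = 4.74 dB.

4.7 dB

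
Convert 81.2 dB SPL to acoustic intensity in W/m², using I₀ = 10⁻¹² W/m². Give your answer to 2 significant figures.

0.00013 W/m²

I/I₀ = 10^(81.2/10) = 1.318e+08, so I = 1.318e+08 × 10⁻¹² W/m².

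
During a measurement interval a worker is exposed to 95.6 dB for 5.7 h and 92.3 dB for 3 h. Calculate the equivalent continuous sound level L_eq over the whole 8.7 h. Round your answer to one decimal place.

94.7 dB

Weight each interval's intensity by its duration and average over T = 8.7 h:
Σ tᵢ·10^(Lᵢ/10) = 5.7·10^(95.6/10) + 3·10^(92.3/10) = 2.579e+10.
L_eq = 10·log₁₀(2.579e+10/8.7) = 94.72 dB.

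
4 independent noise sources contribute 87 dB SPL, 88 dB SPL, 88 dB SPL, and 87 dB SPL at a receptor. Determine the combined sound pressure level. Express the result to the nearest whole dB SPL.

Incoherent sources combine by intensity addition: L_total = 10·log₁₀(Σ 10^(L_i/10)).
Σ 10^(L/10) = 10^(87/10) + 10^(88/10) + 10^(88/10) + 10^(87/10) = 2.264e+09.
L_total = 10·log₁₀(2.264e+09) = 93.55 dB SPL.

94 dB SPL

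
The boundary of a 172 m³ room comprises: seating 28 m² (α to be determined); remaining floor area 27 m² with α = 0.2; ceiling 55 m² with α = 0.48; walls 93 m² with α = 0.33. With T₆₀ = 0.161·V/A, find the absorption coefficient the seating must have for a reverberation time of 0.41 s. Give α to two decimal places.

A = 0.161·V/T₆₀ = 0.161·172/0.41 = 67.54 m² sabins.
Absorption from the other surfaces = 27·0.2 + 55·0.48 + 93·0.33 = 62.49 m², so the seating must supply 5.05 m² over 28 m².
α = 5.05/28 = 0.180.

0.18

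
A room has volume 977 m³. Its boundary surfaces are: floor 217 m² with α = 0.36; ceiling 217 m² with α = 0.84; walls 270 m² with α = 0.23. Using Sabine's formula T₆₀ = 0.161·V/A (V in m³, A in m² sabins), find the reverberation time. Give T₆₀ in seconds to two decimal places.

Summing Sᵢαᵢ: 217·0.36 + 217·0.84 + 270·0.23 = 322.50 m².
T₆₀ = 0.161 × 977 / 322.50 = 0.488 s.

0.49 s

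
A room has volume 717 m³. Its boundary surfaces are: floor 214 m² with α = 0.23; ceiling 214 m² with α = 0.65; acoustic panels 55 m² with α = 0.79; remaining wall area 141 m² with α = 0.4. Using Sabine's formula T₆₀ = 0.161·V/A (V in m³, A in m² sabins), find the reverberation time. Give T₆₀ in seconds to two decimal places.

A = Σ Sᵢαᵢ = 214·0.23 + 214·0.65 + 55·0.79 + 141·0.4 = 288.17 m².
T₆₀ = 0.161·V/A = 0.161·717/288.17 = 0.401 s.

0.40 s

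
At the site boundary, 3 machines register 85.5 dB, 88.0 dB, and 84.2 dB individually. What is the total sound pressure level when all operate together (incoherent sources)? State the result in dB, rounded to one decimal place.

91.0 dB

For uncorrelated sources the intensities add, so convert each level to linear form, sum, and take 10·log₁₀ of the total.
Σ 10^(L/10) = 10^(85.5/10) + 10^(88.0/10) + 10^(84.2/10) = 1.249e+09.
L_total = 10·log₁₀(1.249e+09) = 90.96 dB.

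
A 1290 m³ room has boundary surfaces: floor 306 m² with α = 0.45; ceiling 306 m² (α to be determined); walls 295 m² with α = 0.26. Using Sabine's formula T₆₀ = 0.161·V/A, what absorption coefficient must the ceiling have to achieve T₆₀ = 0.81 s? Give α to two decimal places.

0.14

A = 0.161·V/T₆₀ = 0.161·1290/0.81 = 256.41 m² sabins.
Absorption from the other surfaces = 306·0.45 + 295·0.26 = 214.40 m², so the ceiling must supply 42.01 m² over 306 m².
α = 42.01/306 = 0.137.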